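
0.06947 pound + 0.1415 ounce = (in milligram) 3.552e+04. Check: 1 pound = 0.45359237 kg, so 0.06947 pound = 0.06947 * 0.45359237 = 0.031511062 kg. 1 ounce = 0.028349523 kg, so 0.1415 ounce = 0.1415 * 0.028349523 = 0.0040114575 kg. Sum: 0.031511062 + 0.0040114575 = 0.035522519 kg. 1 milligram = 1e-06 kg, so 0.035522519 kg = 0.035522519 / 1e-06 = 35522.519 milligram ≈ 3.552e+04 milligram (4 s.f.).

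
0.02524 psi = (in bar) 1 psi = 6894.7573 Pa, so 0.02524 psi = 0.02524 * 6894.7573 = 174.02367 Pa. 1 bar = 100000 Pa, so 174.02367 Pa = 174.02367 / 100000 = 0.0017402367 bar ≈ 0.00174 bar (4 s.f.). Final answer: 0.00174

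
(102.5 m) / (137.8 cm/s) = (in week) 0.000123. Check: 102.5 m is already in m. 1 cm/s = 0.01 m/s, so 137.8 cm/s = 137.8 * 0.01 = 1.378 m/s. Combine: 102.5 m / 1.378 m/s = 74.383164 s. 1 week = 604800 s, so 74.383164 s = 74.383164 / 604800 = 0.00012298804 week ≈ 0.000123 week (4 s.f.).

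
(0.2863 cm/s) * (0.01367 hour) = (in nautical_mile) 1 cm/s = 0.01 m/s, so 0.2863 cm/s = 0.2863 * 0.01 = 0.002863 m/s. 1 hour = 3600 s, so 0.01367 hour = 0.01367 * 3600 = 49.212 s. Combine: 0.002863 m/s * 49.212 s = 0.14089396 m. 1 nautical_mile = 1852 m, so 0.14089396 m = 0.14089396 / 1852 = 7.607665e-05 nautical_mile ≈ 7.608e-05 nautical_mile (4 s.f.). Final answer: 7.608e-05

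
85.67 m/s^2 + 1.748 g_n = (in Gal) 85.67 m/s^2 is already in m/s^2. 1 g_n = 9.80665 m/s^2, so 1.748 g_n = 1.748 * 9.80665 = 17.142024 m/s^2. Sum: 85.67 + 17.142024 = 102.81202 m/s^2. 1 Gal = 0.01 m/s^2, so 102.81202 m/s^2 = 102.81202 / 0.01 = 10281.202 Gal ≈ 1.028e+04 Gal (4 s.f.). Final answer: 1.028e+04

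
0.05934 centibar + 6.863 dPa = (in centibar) 0.06003. Check: 1 centibar = 1000 Pa, so 0.05934 centibar = 0.05934 * 1000 = 59.34 Pa. 1 dPa = 0.1 Pa, so 6.863 dPa = 6.863 * 0.1 = 0.6863 Pa. Sum: 59.34 + 0.6863 = 60.0263 Pa. 1 centibar = 1000 Pa, so 60.0263 Pa = 60.0263 / 1000 = 0.0600263 centibar ≈ 0.06003 centibar (4 s.f.).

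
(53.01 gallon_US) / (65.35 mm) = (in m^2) 1 gallon_US = 0.0037854118 m^3, so 53.01 gallon_US = 53.01 * 0.0037854118 = 0.20066468 m^3. 1 mm = 0.001 m, so 65.35 mm = 65.35 * 0.001 = 0.06535 m. Combine: 0.20066468 m^3 / 0.06535 m = 3.0706148 m^2. Result: 3.0706148 m^2 ≈ 3.071 m^2 (4 s.f.). Final answer: 3.071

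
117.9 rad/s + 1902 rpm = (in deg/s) 117.9 rad/s is already in rad/s. 1 rpm = 0.10471976 rad/s, so 1902 rpm = 1902 * 0.10471976 = 199.17697 rad/s. Sum: 117.9 + 199.17697 = 317.07697 rad/s. 1 deg/s = 0.017453293 rad/s, so 317.07697 rad/s = 317.07697 / 0.017453293 = 18167.172 deg/s ≈ 1.817e+04 deg/s (4 s.f.). Final answer: 1.817e+04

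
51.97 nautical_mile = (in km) 1 nautical_mile = 1852 m, so 51.97 nautical_mile = 51.97 * 1852 = 96248.44 m. 1 km = 1000 m, so 96248.44 m = 96248.44 / 1000 = 96.24844 km ≈ 96.25 km (4 s.f.). Final answer: 96.25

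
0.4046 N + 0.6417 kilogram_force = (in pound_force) 1.506. Check: 0.4046 N is already in N. 1 kilogram_force = 9.80665 N, so 0.6417 kilogram_force = 0.6417 * 9.80665 = 6.2929273 N. Sum: 0.4046 + 6.2929273 = 6.6975273 N. 1 pound_force = 4.4482216 N, so 6.6975273 N = 6.6975273 / 4.4482216 = 1.505664 pound_force ≈ 1.506 pound_force (4 s.f.).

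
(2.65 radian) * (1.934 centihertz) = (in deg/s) 2.936. Check: 2.65 radian = 2.65 rad. 1 centihertz = 0.01 Hz, so 1.934 centihertz = 1.934 * 0.01 = 0.01934 Hz. Combine: 2.65 rad * 0.01934 Hz = 0.051251 rad/s. 1 deg/s = 0.017453293 rad/s, so 0.051251 rad/s = 0.051251 / 0.017453293 = 2.936466 deg/s ≈ 2.936 deg/s (4 s.f.).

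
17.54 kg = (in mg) 1.754e+07. Check: 1 mg = 1e-06 kg, so 17.54 kg = 17.54 / 1e-06 = 17540000 mg ≈ 1.754e+07 mg (4 s.f.).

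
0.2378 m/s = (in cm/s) 1 cm/s = 0.01 m/s, so 0.2378 m/s = 0.2378 / 0.01 = 23.78 cm/s. Final answer: 23.78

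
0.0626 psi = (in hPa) 1 psi = 6894.7573 Pa, so 0.0626 psi = 0.0626 * 6894.7573 = 431.61181 Pa. 1 hPa = 100 Pa, so 431.61181 Pa = 431.61181 / 100 = 4.3161181 hPa ≈ 4.316 hPa (4 s.f.). Final answer: 4.316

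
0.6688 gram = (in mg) 1 gram = 0.001 kg, so 0.6688 gram = 0.6688 * 0.001 = 0.0006688 kg. 1 mg = 1e-06 kg, so 0.0006688 kg = 0.0006688 / 1e-06 = 668.8 mg. Final answer: 668.8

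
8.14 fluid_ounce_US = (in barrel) 0.001514. Check: 1 fluid_ounce_US = 2.957353e-05 m^3, so 8.14 fluid_ounce_US = 8.14 * 2.957353e-05 = 0.00024072853 m^3. 1 barrel = 0.15898729 m^3, so 0.00024072853 m^3 = 0.00024072853 / 0.15898729 = 0.0015141369 barrel ≈ 0.001514 barrel (4 s.f.).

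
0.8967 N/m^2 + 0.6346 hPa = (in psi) 0.8967 N/m^2 = 0.8967 Pa. 1 hPa = 100 Pa, so 0.6346 hPa = 0.6346 * 100 = 63.46 Pa. Sum: 0.8967 + 63.46 = 64.3567 Pa. 1 psi = 6894.7573 Pa, so 64.3567 Pa = 64.3567 / 6894.7573 = 0.0093341502 psi ≈ 0.009334 psi (4 s.f.). Final answer: 0.009334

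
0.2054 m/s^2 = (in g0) 1 g0 = 9.80665 m/s^2, so 0.2054 m/s^2 = 0.2054 / 9.80665 = 0.020944971 g0 ≈ 0.02094 g0 (4 s.f.). Final answer: 0.02094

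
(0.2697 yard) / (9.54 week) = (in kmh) 1.539e-07. Check: 1 yard = 0.9144 m, so 0.2697 yard = 0.2697 * 0.9144 = 0.24661368 m. 1 week = 604800 s, so 9.54 week = 9.54 * 604800 = 5769792 s. Combine: 0.24661368 m / 5769792 s = 4.2742213e-08 m/s. 1 kmh = 0.27777778 m/s, so 4.2742213e-08 m/s = 4.2742213e-08 / 0.27777778 = 1.5387197e-07 kmh ≈ 1.539e-07 kmh (4 s.f.).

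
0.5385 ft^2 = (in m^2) 0.05003. Check: 1 ft^2 = 0.09290304 m^2, so 0.5385 ft^2 = 0.5385 * 0.09290304 = 0.050028287 m^2. Result: 0.050028287 m^2 ≈ 0.05003 m^2 (4 s.f.).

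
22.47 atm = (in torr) 1 atm = 101325 Pa, so 22.47 atm = 22.47 * 101325 = 2276772.8 Pa. 1 torr = 133.32237 Pa, so 2276772.8 Pa = 2276772.8 / 133.32237 = 17077.2 torr ≈ 1.708e+04 torr (4 s.f.). Final answer: 1.708e+04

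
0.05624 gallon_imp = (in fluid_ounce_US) 8.645. Check: 1 gallon_imp = 0.00454609 m^3, so 0.05624 gallon_imp = 0.05624 * 0.00454609 = 0.0002556721 m^3. 1 fluid_ounce_US = 2.957353e-05 m^3, so 0.0002556721 m^3 = 0.0002556721 / 2.957353e-05 = 8.6453022 fluid_ounce_US ≈ 8.645 fluid_ounce_US (4 s.f.).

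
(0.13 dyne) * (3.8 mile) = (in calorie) 1 dyne = 1e-05 N, so 0.13 dyne = 0.13 * 1e-05 = 1.3e-06 N. 1 mile = 1609.344 m, so 3.8 mile = 3.8 * 1609.344 = 6115.5072 m. Combine: 1.3e-06 N * 6115.5072 m = 0.0079501594 J. 1 calorie = 4.184 J, so 0.0079501594 J = 0.0079501594 / 4.184 = 0.0019001337 calorie ≈ 0.0019 calorie (4 s.f.). Final answer: 0.0019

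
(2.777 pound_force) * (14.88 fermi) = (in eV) 1 pound_force = 4.4482216 N, so 2.777 pound_force = 2.777 * 4.4482216 = 12.352711 N. 1 fermi = 1e-15 m, so 14.88 fermi = 14.88 * 1e-15 = 1.488e-14 m. Combine: 12.352711 N * 1.488e-14 m = 1.8380835e-13 J. 1 eV = 1.6021766e-19 J, so 1.8380835e-13 J = 1.8380835e-13 / 1.6021766e-19 = 1147241.5 eV ≈ 1.147e+06 eV (4 s.f.). Final answer: 1.147e+06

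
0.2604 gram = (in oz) 0.009185. Check: 1 gram = 0.001 kg, so 0.2604 gram = 0.2604 * 0.001 = 0.0002604 kg. 1 oz = 0.028349523 kg, so 0.0002604 kg = 0.0002604 / 0.028349523 = 0.0091853397 oz ≈ 0.009185 oz (4 s.f.).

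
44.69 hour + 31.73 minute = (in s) 1 hour = 3600 s, so 44.69 hour = 44.69 * 3600 = 160884 s. 1 minute = 60 s, so 31.73 minute = 31.73 * 60 = 1903.8 s. Sum: 160884 + 1903.8 = 162787.8 s. Result: 162787.8 s ≈ 1.628e+05 s (4 s.f.). Final answer: 1.628e+05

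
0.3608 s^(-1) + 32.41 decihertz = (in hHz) 0.3608 s^(-1) = 0.3608 Hz. 1 decihertz = 0.1 Hz, so 32.41 decihertz = 32.41 * 0.1 = 3.241 Hz. Sum: 0.3608 + 3.241 = 3.6018 Hz. 1 hHz = 100 Hz, so 3.6018 Hz = 3.6018 / 100 = 0.036018 hHz ≈ 0.03602 hHz (4 s.f.). Final answer: 0.03602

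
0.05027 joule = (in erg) 5.027e+05. Check: 0.05027 joule = 0.05027 J. 1 erg = 1e-07 J, so 0.05027 J = 0.05027 / 1e-07 = 502700 erg ≈ 5.027e+05 erg (4 s.f.).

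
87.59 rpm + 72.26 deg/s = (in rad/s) 1 rpm = 0.10471976 rad/s, so 87.59 rpm = 87.59 * 0.10471976 = 9.1724034 rad/s. 1 deg/s = 0.017453293 rad/s, so 72.26 deg/s = 72.26 * 0.017453293 = 1.2611749 rad/s. Sum: 9.1724034 + 1.2611749 = 10.433578 rad/s. Result: 10.433578 rad/s ≈ 10.43 rad/s (4 s.f.). Final answer: 10.43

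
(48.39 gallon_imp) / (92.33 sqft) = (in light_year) 1 gallon_imp = 0.00454609 m^3, so 48.39 gallon_imp = 48.39 * 0.00454609 = 0.2199853 m^3. 1 sqft = 0.09290304 m^2, so 92.33 sqft = 92.33 * 0.09290304 = 8.5777377 m^2. Combine: 0.2199853 m^3 / 8.5777377 m^2 = 0.025646074 m. 1 light_year = 9.4607305e+15 m, so 0.025646074 m = 0.025646074 / 9.4607305e+15 = 2.7107922e-18 light_year ≈ 2.711e-18 light_year (4 s.f.). Final answer: 2.711e-18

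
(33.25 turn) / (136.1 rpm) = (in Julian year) 1 turn = 6.2831853 rad, so 33.25 turn = 33.25 * 6.2831853 = 208.91591 rad. 1 rpm = 0.10471976 rad/s, so 136.1 rpm = 136.1 * 0.10471976 = 14.252359 rad/s. Combine: 208.91591 rad / 14.252359 rad/s = 14.658339 s. 1 Julian year = 31557600 s, so 14.658339 s = 14.658339 / 31557600 = 4.6449475e-07 Julian year ≈ 4.645e-07 Julian year (4 s.f.). Final answer: 4.645e-07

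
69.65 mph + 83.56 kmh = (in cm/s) 5435. Check: 1 mph = 0.44704 m/s, so 69.65 mph = 69.65 * 0.44704 = 31.136336 m/s. 1 kmh = 0.27777778 m/s, so 83.56 kmh = 83.56 * 0.27777778 = 23.211111 m/s. Sum: 31.136336 + 23.211111 = 54.347447 m/s. 1 cm/s = 0.01 m/s, so 54.347447 m/s = 54.347447 / 0.01 = 5434.7447 cm/s ≈ 5435 cm/s (4 s.f.).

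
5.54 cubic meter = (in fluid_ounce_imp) 1.95e+05. Check: 5.54 cubic meter = 5.54 m^3. 1 fluid_ounce_imp = 2.8413063e-05 m^3, so 5.54 m^3 = 5.54 / 2.8413063e-05 = 194980.74 fluid_ounce_imp ≈ 1.95e+05 fluid_ounce_imp (4 s.f.).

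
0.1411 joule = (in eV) 8.807e+17. Check: 0.1411 joule = 0.1411 J. 1 eV = 1.6021766e-19 J, so 0.1411 J = 0.1411 / 1.6021766e-19 = 8.8067693e+17 eV ≈ 8.807e+17 eV (4 s.f.).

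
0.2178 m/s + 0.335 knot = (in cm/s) 39.01. Check: 0.2178 m/s is already in m/s. 1 knot = 0.51444444 m/s, so 0.335 knot = 0.335 * 0.51444444 = 0.17233889 m/s. Sum: 0.2178 + 0.17233889 = 0.39013889 m/s. 1 cm/s = 0.01 m/s, so 0.39013889 m/s = 0.39013889 / 0.01 = 39.013889 cm/s ≈ 39.01 cm/s (4 s.f.).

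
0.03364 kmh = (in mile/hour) 1 kmh = 0.27777778 m/s, so 0.03364 kmh = 0.03364 * 0.27777778 = 0.0093444444 m/s. 1 mile/hour = 0.44704 m/s, so 0.0093444444 m/s = 0.0093444444 / 0.44704 = 0.020902927 mile/hour ≈ 0.0209 mile/hour (4 s.f.). Final answer: 0.0209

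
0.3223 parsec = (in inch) 1 parsec = 3.0856776e+16 m, so 0.3223 parsec = 0.3223 * 3.0856776e+16 = 9.9451388e+15 m. 1 inch = 0.0254 m, so 9.9451388e+15 m = 9.9451388e+15 / 0.0254 = 3.915409e+17 inch ≈ 3.915e+17 inch (4 s.f.). Final answer: 3.915e+17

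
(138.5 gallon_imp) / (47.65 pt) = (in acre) 0.009256. Check: 1 gallon_imp = 0.00454609 m^3, so 138.5 gallon_imp = 138.5 * 0.00454609 = 0.62963347 m^3. 1 pt = 0.00035277778 m, so 47.65 pt = 47.65 * 0.00035277778 = 0.016809861 m. Combine: 0.62963347 m^3 / 0.016809861 m = 37.456197 m^2. 1 acre = 4046.8564 m^2, so 37.456197 m^2 = 37.456197 / 4046.8564 = 0.0092556278 acre ≈ 0.009256 acre (4 s.f.).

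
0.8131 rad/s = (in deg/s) 1 deg/s = 0.017453293 rad/s, so 0.8131 rad/s = 0.8131 / 0.017453293 = 46.587198 deg/s ≈ 46.59 deg/s (4 s.f.). Final answer: 46.59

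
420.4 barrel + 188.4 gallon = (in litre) 1 barrel = 0.15898729 m^3, so 420.4 barrel = 420.4 * 0.15898729 = 66.838259 m^3. 1 gallon = 0.0037854118 m^3, so 188.4 gallon = 188.4 * 0.0037854118 = 0.71317158 m^3. Sum: 66.838259 + 0.71317158 = 67.55143 m^3. 1 litre = 0.001 m^3, so 67.55143 m^3 = 67.55143 / 0.001 = 67551.43 litre ≈ 6.755e+04 litre (4 s.f.). Final answer: 6.755e+04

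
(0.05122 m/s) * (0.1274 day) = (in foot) 0.05122 m/s is already in m/s. 1 day = 86400 s, so 0.1274 day = 0.1274 * 86400 = 11007.36 s. Combine: 0.05122 m/s * 11007.36 s = 563.79698 m. 1 foot = 0.3048 m, so 563.79698 m = 563.79698 / 0.3048 = 1849.7276 foot ≈ 1850 foot (4 s.f.). Final answer: 1850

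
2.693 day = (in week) 1 day = 86400 s, so 2.693 day = 2.693 * 86400 = 232675.2 s. 1 week = 604800 s, so 232675.2 s = 232675.2 / 604800 = 0.38471429 week ≈ 0.3847 week (4 s.f.). Final answer: 0.3847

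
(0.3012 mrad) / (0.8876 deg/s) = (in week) 1 mrad = 0.001 rad, so 0.3012 mrad = 0.3012 * 0.001 = 0.0003012 rad. 1 deg/s = 0.017453293 rad/s, so 0.8876 deg/s = 0.8876 * 0.017453293 = 0.015491542 rad/s. Combine: 0.0003012 rad / 0.015491542 rad/s = 0.019442867 s. 1 week = 604800 s, so 0.019442867 s = 0.019442867 / 604800 = 3.2147598e-08 week ≈ 3.215e-08 week (4 s.f.). Final answer: 3.215e-08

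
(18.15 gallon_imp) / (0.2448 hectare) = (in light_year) 3.563e-21. Check: 1 gallon_imp = 0.00454609 m^3, so 18.15 gallon_imp = 18.15 * 0.00454609 = 0.082511533 m^3. 1 hectare = 10000 m^2, so 0.2448 hectare = 0.2448 * 10000 = 2448 m^2. Combine: 0.082511533 m^3 / 2448 m^2 = 3.3705692e-05 m. 1 light_year = 9.4607305e+15 m, so 3.3705692e-05 m = 3.3705692e-05 / 9.4607305e+15 = 3.5626944e-21 light_year ≈ 3.563e-21 light_year (4 s.f.).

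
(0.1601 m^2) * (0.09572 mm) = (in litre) 0.1601 m^2 is already in m^2. 1 mm = 0.001 m, so 0.09572 mm = 0.09572 * 0.001 = 9.572e-05 m. Combine: 0.1601 m^2 * 9.572e-05 m = 1.5324772e-05 m^3. 1 litre = 0.001 m^3, so 1.5324772e-05 m^3 = 1.5324772e-05 / 0.001 = 0.015324772 litre ≈ 0.01532 litre (4 s.f.). Final answer: 0.01532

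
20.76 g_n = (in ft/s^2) 667.9. Check: 1 g_n = 9.80665 m/s^2, so 20.76 g_n = 20.76 * 9.80665 = 203.58605 m/s^2. 1 ft/s^2 = 0.3048 m/s^2, so 203.58605 m/s^2 = 203.58605 / 0.3048 = 667.93325 ft/s^2 ≈ 667.9 ft/s^2 (4 s.f.).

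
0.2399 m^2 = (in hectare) 2.399e-05. Check: 1 hectare = 10000 m^2, so 0.2399 m^2 = 0.2399 / 10000 = 2.399e-05 hectare.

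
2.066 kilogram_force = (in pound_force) 1 kilogram_force = 9.80665 N, so 2.066 kilogram_force = 2.066 * 9.80665 = 20.260539 N. 1 pound_force = 4.4482216 N, so 20.260539 N = 20.260539 / 4.4482216 = 4.5547503 pound_force ≈ 4.555 pound_force (4 s.f.). Final answer: 4.555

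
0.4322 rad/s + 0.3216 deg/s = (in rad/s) 0.4322 rad/s is already in rad/s. 1 deg/s = 0.017453293 rad/s, so 0.3216 deg/s = 0.3216 * 0.017453293 = 0.0056129789 rad/s. Sum: 0.4322 + 0.0056129789 = 0.43781298 rad/s. Result: 0.43781298 rad/s ≈ 0.4378 rad/s (4 s.f.). Final answer: 0.4378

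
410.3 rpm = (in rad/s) 1 rpm = 0.10471976 rad/s, so 410.3 rpm = 410.3 * 0.10471976 = 42.966516 rad/s. Result: 42.966516 rad/s ≈ 42.97 rad/s (4 s.f.). Final answer: 42.97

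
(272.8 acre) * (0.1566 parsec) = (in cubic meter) 5.335e+21. Check: 1 acre = 4046.8564 m^2, so 272.8 acre = 272.8 * 4046.8564 = 1103982.4 m^2. 1 parsec = 3.0856776e+16 m, so 0.1566 parsec = 0.1566 * 3.0856776e+16 = 4.8321711e+15 m. Combine: 1103982.4 m^2 * 4.8321711e+15 m = 5.334632e+21 m^3. 5.334632e+21 m^3 = 5.334632e+21 cubic meter ≈ 5.335e+21 cubic meter (4 s.f.).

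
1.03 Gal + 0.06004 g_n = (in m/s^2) 1 Gal = 0.01 m/s^2, so 1.03 Gal = 1.03 * 0.01 = 0.0103 m/s^2. 1 g_n = 9.80665 m/s^2, so 0.06004 g_n = 0.06004 * 9.80665 = 0.58879127 m/s^2. Sum: 0.0103 + 0.58879127 = 0.59909127 m/s^2. Result: 0.59909127 m/s^2 ≈ 0.5991 m/s^2 (4 s.f.). Final answer: 0.5991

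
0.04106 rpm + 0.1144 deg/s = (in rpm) 1 rpm = 0.10471976 rad/s, so 0.04106 rpm = 0.04106 * 0.10471976 = 0.0042997931 rad/s. 1 deg/s = 0.017453293 rad/s, so 0.1144 deg/s = 0.1144 * 0.017453293 = 0.0019966567 rad/s. Sum: 0.0042997931 + 0.0019966567 = 0.0062964498 rad/s. 1 rpm = 0.10471976 rad/s, so 0.0062964498 rad/s = 0.0062964498 / 0.10471976 = 0.060126667 rpm ≈ 0.06013 rpm (4 s.f.). Final answer: 0.06013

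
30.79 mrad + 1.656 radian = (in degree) 96.65. Check: 1 mrad = 0.001 rad, so 30.79 mrad = 30.79 * 0.001 = 0.03079 rad. 1.656 radian = 1.656 rad. Sum: 0.03079 + 1.656 = 1.68679 rad. 1 degree = 0.017453293 rad, so 1.68679 rad = 1.68679 / 0.017453293 = 96.645948 degree ≈ 96.65 degree (4 s.f.).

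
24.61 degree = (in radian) 0.4295. Check: 1 degree = 0.017453293 rad, so 24.61 degree = 24.61 * 0.017453293 = 0.42952553 rad. 0.42952553 rad = 0.42952553 radian ≈ 0.4295 radian (4 s.f.).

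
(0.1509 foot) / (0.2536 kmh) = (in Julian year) 2.069e-08. Check: 1 foot = 0.3048 m, so 0.1509 foot = 0.1509 * 0.3048 = 0.04599432 m. 1 kmh = 0.27777778 m/s, so 0.2536 kmh = 0.2536 * 0.27777778 = 0.070444444 m/s. Combine: 0.04599432 m / 0.070444444 m/s = 0.65291621 s. 1 Julian year = 31557600 s, so 0.65291621 s = 0.65291621 / 31557600 = 2.0689666e-08 Julian year ≈ 2.069e-08 Julian year (4 s.f.).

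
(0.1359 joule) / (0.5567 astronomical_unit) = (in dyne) 0.1359 joule = 0.1359 J. 1 astronomical_unit = 1.4959787e+11 m, so 0.5567 astronomical_unit = 0.5567 * 1.4959787e+11 = 8.3281135e+10 m. Combine: 0.1359 J / 8.3281135e+10 m = 1.6318221e-12 N. 1 dyne = 1e-05 N, so 1.6318221e-12 N = 1.6318221e-12 / 1e-05 = 1.6318221e-07 dyne ≈ 1.632e-07 dyne (4 s.f.). Final answer: 1.632e-07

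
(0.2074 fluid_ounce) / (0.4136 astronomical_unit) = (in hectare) 1 fluid_ounce = 2.957353e-05 m^3, so 0.2074 fluid_ounce = 0.2074 * 2.957353e-05 = 6.13355e-06 m^3. 1 astronomical_unit = 1.4959787e+11 m, so 0.4136 astronomical_unit = 0.4136 * 1.4959787e+11 = 6.1873679e+10 m. Combine: 6.13355e-06 m^3 / 6.1873679e+10 m = 9.9130197e-17 m^2. 1 hectare = 10000 m^2, so 9.9130197e-17 m^2 = 9.9130197e-17 / 10000 = 9.9130197e-21 hectare ≈ 9.913e-21 hectare (4 s.f.). Final answer: 9.913e-21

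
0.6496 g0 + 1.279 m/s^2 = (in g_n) 0.78. Check: 1 g0 = 9.80665 m/s^2, so 0.6496 g0 = 0.6496 * 9.80665 = 6.3703998 m/s^2. 1.279 m/s^2 is already in m/s^2. Sum: 6.3703998 + 1.279 = 7.6493998 m/s^2. 1 g_n = 9.80665 m/s^2, so 7.6493998 m/s^2 = 7.6493998 / 9.80665 = 0.7800217 g_n ≈ 0.78 g_n (4 s.f.).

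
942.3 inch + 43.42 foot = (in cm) 1 inch = 0.0254 m, so 942.3 inch = 942.3 * 0.0254 = 23.93442 m. 1 foot = 0.3048 m, so 43.42 foot = 43.42 * 0.3048 = 13.234416 m. Sum: 23.93442 + 13.234416 = 37.168836 m. 1 cm = 0.01 m, so 37.168836 m = 37.168836 / 0.01 = 3716.8836 cm ≈ 3717 cm (4 s.f.). Final answer: 3717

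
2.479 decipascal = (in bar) 1 decipascal = 0.1 Pa, so 2.479 decipascal = 2.479 * 0.1 = 0.2479 Pa. 1 bar = 100000 Pa, so 0.2479 Pa = 0.2479 / 100000 = 2.479e-06 bar. Final answer: 2.479e-06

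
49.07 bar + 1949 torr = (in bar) 1 bar = 100000 Pa, so 49.07 bar = 49.07 * 100000 = 4907000 Pa. 1 torr = 133.32237 Pa, so 1949 torr = 1949 * 133.32237 = 259845.3 Pa. Sum: 4907000 + 259845.3 = 5166845.3 Pa. 1 bar = 100000 Pa, so 5166845.3 Pa = 5166845.3 / 100000 = 51.668453 bar ≈ 51.67 bar (4 s.f.). Final answer: 51.67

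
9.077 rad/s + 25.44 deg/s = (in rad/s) 9.521. Check: 9.077 rad/s is already in rad/s. 1 deg/s = 0.017453293 rad/s, so 25.44 deg/s = 25.44 * 0.017453293 = 0.44401176 rad/s. Sum: 9.077 + 0.44401176 = 9.5210118 rad/s. Result: 9.5210118 rad/s ≈ 9.521 rad/s (4 s.f.).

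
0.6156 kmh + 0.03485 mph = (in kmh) 1 kmh = 0.27777778 m/s, so 0.6156 kmh = 0.6156 * 0.27777778 = 0.171 m/s. 1 mph = 0.44704 m/s, so 0.03485 mph = 0.03485 * 0.44704 = 0.015579344 m/s. Sum: 0.171 + 0.015579344 = 0.18657934 m/s. 1 kmh = 0.27777778 m/s, so 0.18657934 m/s = 0.18657934 / 0.27777778 = 0.67168564 kmh ≈ 0.6717 kmh (4 s.f.). Final answer: 0.6717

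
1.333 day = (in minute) 1920. Check: 1 day = 86400 s, so 1.333 day = 1.333 * 86400 = 115171.2 s. 1 minute = 60 s, so 115171.2 s = 115171.2 / 60 = 1919.52 minute ≈ 1920 minute (4 s.f.).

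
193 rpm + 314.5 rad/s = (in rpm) 1 rpm = 0.10471976 rad/s, so 193 rpm = 193 * 0.10471976 = 20.210913 rad/s. 314.5 rad/s is already in rad/s. Sum: 20.210913 + 314.5 = 334.71091 rad/s. 1 rpm = 0.10471976 rad/s, so 334.71091 rad/s = 334.71091 / 0.10471976 = 3196.2538 rpm ≈ 3196 rpm (4 s.f.). Final answer: 3196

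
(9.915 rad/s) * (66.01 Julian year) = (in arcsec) 4.26e+15. Check: 9.915 rad/s is already in rad/s. 1 Julian year = 31557600 s, so 66.01 Julian year = 66.01 * 31557600 = 2.0831172e+09 s. Combine: 9.915 rad/s * 2.0831172e+09 s = 2.0654107e+10 rad. 1 arcsec = 4.8481368e-06 rad, so 2.0654107e+10 rad = 2.0654107e+10 / 4.8481368e-06 = 4.2602153e+15 arcsec ≈ 4.26e+15 arcsec (4 s.f.).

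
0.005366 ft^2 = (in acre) 1.232e-07. Check: 1 ft^2 = 0.09290304 m^2, so 0.005366 ft^2 = 0.005366 * 0.09290304 = 0.00049851771 m^2. 1 acre = 4046.8564 m^2, so 0.00049851771 m^2 = 0.00049851771 / 4046.8564 = 1.2318641e-07 acre ≈ 1.232e-07 acre (4 s.f.).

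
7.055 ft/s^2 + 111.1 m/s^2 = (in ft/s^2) 1 ft/s^2 = 0.3048 m/s^2, so 7.055 ft/s^2 = 7.055 * 0.3048 = 2.150364 m/s^2. 111.1 m/s^2 is already in m/s^2. Sum: 2.150364 + 111.1 = 113.25036 m/s^2. 1 ft/s^2 = 0.3048 m/s^2, so 113.25036 m/s^2 = 113.25036 / 0.3048 = 371.55631 ft/s^2 ≈ 371.6 ft/s^2 (4 s.f.). Final answer: 371.6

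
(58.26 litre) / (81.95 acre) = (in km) 1 litre = 0.001 m^3, so 58.26 litre = 58.26 * 0.001 = 0.05826 m^3. 1 acre = 4046.8564 m^2, so 81.95 acre = 81.95 * 4046.8564 = 331639.88 m^2. Combine: 0.05826 m^3 / 331639.88 m^2 = 1.7567248e-07 m. 1 km = 1000 m, so 1.7567248e-07 m = 1.7567248e-07 / 1000 = 1.7567248e-10 km ≈ 1.757e-10 km (4 s.f.). Final answer: 1.757e-10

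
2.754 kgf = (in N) 27.01. Check: 1 kgf = 9.80665 N, so 2.754 kgf = 2.754 * 9.80665 = 27.007514 N. Result: 27.007514 N ≈ 27.01 N (4 s.f.).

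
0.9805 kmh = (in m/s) 0.2724. Check: 1 kmh = 0.27777778 m/s, so 0.9805 kmh = 0.9805 * 0.27777778 = 0.27236111 m/s. Result: 0.27236111 m/s ≈ 0.2724 m/s (4 s.f.).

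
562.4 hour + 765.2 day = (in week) 112.7. Check: 1 hour = 3600 s, so 562.4 hour = 562.4 * 3600 = 2024640 s. 1 day = 86400 s, so 765.2 day = 765.2 * 86400 = 66113280 s. Sum: 2024640 + 66113280 = 68137920 s. 1 week = 604800 s, so 68137920 s = 68137920 / 604800 = 112.6619 week ≈ 112.7 week (4 s.f.).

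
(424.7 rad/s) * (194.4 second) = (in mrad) 424.7 rad/s is already in rad/s. 194.4 second = 194.4 s. Combine: 424.7 rad/s * 194.4 s = 82561.68 rad. 1 mrad = 0.001 rad, so 82561.68 rad = 82561.68 / 0.001 = 82561680 mrad ≈ 8.256e+07 mrad (4 s.f.). Final answer: 8.256e+07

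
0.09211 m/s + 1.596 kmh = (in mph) 0.09211 m/s is already in m/s. 1 kmh = 0.27777778 m/s, so 1.596 kmh = 1.596 * 0.27777778 = 0.44333333 m/s. Sum: 0.09211 + 0.44333333 = 0.53544333 m/s. 1 mph = 0.44704 m/s, so 0.53544333 m/s = 0.53544333 / 0.44704 = 1.1977526 mph ≈ 1.198 mph (4 s.f.). Final answer: 1.198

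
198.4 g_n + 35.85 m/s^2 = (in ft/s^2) 1 g_n = 9.80665 m/s^2, so 198.4 g_n = 198.4 * 9.80665 = 1945.6394 m/s^2. 35.85 m/s^2 is already in m/s^2. Sum: 1945.6394 + 35.85 = 1981.4894 m/s^2. 1 ft/s^2 = 0.3048 m/s^2, so 1981.4894 m/s^2 = 1981.4894 / 0.3048 = 6500.9493 ft/s^2 ≈ 6501 ft/s^2 (4 s.f.). Final answer: 6501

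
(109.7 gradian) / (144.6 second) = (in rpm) 0.1138. Check: 1 gradian = 0.015707963 rad, so 109.7 gradian = 109.7 * 0.015707963 = 1.7231636 rad. 144.6 second = 144.6 s. Combine: 1.7231636 rad / 144.6 s = 0.011916761 rad/s. 1 rpm = 0.10471976 rad/s, so 0.011916761 rad/s = 0.011916761 / 0.10471976 = 0.11379668 rpm ≈ 0.1138 rpm (4 s.f.).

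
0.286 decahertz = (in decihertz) 1 decahertz = 10 Hz, so 0.286 decahertz = 0.286 * 10 = 2.86 Hz. 1 decihertz = 0.1 Hz, so 2.86 Hz = 2.86 / 0.1 = 28.6 decihertz. Final answer: 28.6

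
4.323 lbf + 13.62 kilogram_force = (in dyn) 1.528e+07. Check: 1 lbf = 4.4482216 N, so 4.323 lbf = 4.323 * 4.4482216 = 19.229662 N. 1 kilogram_force = 9.80665 N, so 13.62 kilogram_force = 13.62 * 9.80665 = 133.56657 N. Sum: 19.229662 + 133.56657 = 152.79624 N. 1 dyn = 1e-05 N, so 152.79624 N = 152.79624 / 1e-05 = 15279624 dyn ≈ 1.528e+07 dyn (4 s.f.).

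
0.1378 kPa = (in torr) 1 kPa = 1000 Pa, so 0.1378 kPa = 0.1378 * 1000 = 137.8 Pa. 1 torr = 133.32237 Pa, so 137.8 Pa = 137.8 / 133.32237 = 1.033585 torr ≈ 1.034 torr (4 s.f.). Final answer: 1.034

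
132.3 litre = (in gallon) 1 litre = 0.001 m^3, so 132.3 litre = 132.3 * 0.001 = 0.1323 m^3. 1 gallon = 0.0037854118 m^3, so 0.1323 m^3 = 0.1323 / 0.0037854118 = 34.949963 gallon ≈ 34.95 gallon (4 s.f.). Final answer: 34.95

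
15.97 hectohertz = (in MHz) 1 hectohertz = 100 Hz, so 15.97 hectohertz = 15.97 * 100 = 1597 Hz. 1 MHz = 1000000 Hz, so 1597 Hz = 1597 / 1000000 = 0.001597 MHz. Final answer: 0.001597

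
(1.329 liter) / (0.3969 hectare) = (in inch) 1.318e-05. Check: 1 liter = 0.001 m^3, so 1.329 liter = 1.329 * 0.001 = 0.001329 m^3. 1 hectare = 10000 m^2, so 0.3969 hectare = 0.3969 * 10000 = 3969 m^2. Combine: 0.001329 m^3 / 3969 m^2 = 3.3484505e-07 m. 1 inch = 0.0254 m, so 3.3484505e-07 m = 3.3484505e-07 / 0.0254 = 1.3182876e-05 inch ≈ 1.318e-05 inch (4 s.f.).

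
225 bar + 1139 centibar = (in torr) 1 bar = 100000 Pa, so 225 bar = 225 * 100000 = 22500000 Pa. 1 centibar = 1000 Pa, so 1139 centibar = 1139 * 1000 = 1139000 Pa. Sum: 22500000 + 1139000 = 23639000 Pa. 1 torr = 133.32237 Pa, so 23639000 Pa = 23639000 / 133.32237 = 177307.08 torr ≈ 1.773e+05 torr (4 s.f.). Final answer: 1.773e+05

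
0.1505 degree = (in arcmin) 9.03. Check: 1 degree = 0.017453293 rad, so 0.1505 degree = 0.1505 * 0.017453293 = 0.0026267205 rad. 1 arcmin = 0.00029088821 rad, so 0.0026267205 rad = 0.0026267205 / 0.00029088821 = 9.03 arcmin.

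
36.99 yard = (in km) 0.03382. Check: 1 yard = 0.9144 m, so 36.99 yard = 36.99 * 0.9144 = 33.823656 m. 1 km = 1000 m, so 33.823656 m = 33.823656 / 1000 = 0.033823656 km ≈ 0.03382 km (4 s.f.).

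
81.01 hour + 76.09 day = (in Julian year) 1 hour = 3600 s, so 81.01 hour = 81.01 * 3600 = 291636 s. 1 day = 86400 s, so 76.09 day = 76.09 * 86400 = 6574176 s. Sum: 291636 + 6574176 = 6865812 s. 1 Julian year = 31557600 s, so 6865812 s = 6865812 / 31557600 = 0.21756445 Julian year ≈ 0.2176 Julian year (4 s.f.). Final answer: 0.2176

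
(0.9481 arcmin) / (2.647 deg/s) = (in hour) 1 arcmin = 0.00029088821 rad, so 0.9481 arcmin = 0.9481 * 0.00029088821 = 0.00027579111 rad. 1 deg/s = 0.017453293 rad/s, so 2.647 deg/s = 2.647 * 0.017453293 = 0.046198865 rad/s. Combine: 0.00027579111 rad / 0.046198865 rad/s = 0.0059696512 s. 1 hour = 3600 s, so 0.0059696512 s = 0.0059696512 / 3600 = 1.6582364e-06 hour ≈ 1.658e-06 hour (4 s.f.). Final answer: 1.658e-06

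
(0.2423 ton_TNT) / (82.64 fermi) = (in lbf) 1 ton_TNT = 4.184e+09 J, so 0.2423 ton_TNT = 0.2423 * 4.184e+09 = 1.0137832e+09 J. 1 fermi = 1e-15 m, so 82.64 fermi = 82.64 * 1e-15 = 8.264e-14 m. Combine: 1.0137832e+09 J / 8.264e-14 m = 1.2267464e+22 N. 1 lbf = 4.4482216 N, so 1.2267464e+22 N = 1.2267464e+22 / 4.4482216 = 2.7578355e+21 lbf ≈ 2.758e+21 lbf (4 s.f.). Final answer: 2.758e+21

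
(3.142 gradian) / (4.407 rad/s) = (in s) 1 gradian = 0.015707963 rad, so 3.142 gradian = 3.142 * 0.015707963 = 0.049354421 rad. 4.407 rad/s is already in rad/s. Combine: 0.049354421 rad / 4.407 rad/s = 0.011199097 s. Result: 0.011199097 s ≈ 0.0112 s (4 s.f.). Final answer: 0.0112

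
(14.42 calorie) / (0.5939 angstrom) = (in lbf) 2.284e+11. Check: 1 calorie = 4.184 J, so 14.42 calorie = 14.42 * 4.184 = 60.33328 J. 1 angstrom = 1e-10 m, so 0.5939 angstrom = 0.5939 * 1e-10 = 5.939e-11 m. Combine: 60.33328 J / 5.939e-11 m = 1.0158828e+12 N. 1 lbf = 4.4482216 N, so 1.0158828e+12 N = 1.0158828e+12 / 4.4482216 = 2.2837954e+11 lbf ≈ 2.284e+11 lbf (4 s.f.).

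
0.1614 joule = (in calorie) 0.03858. Check: 0.1614 joule = 0.1614 J. 1 calorie = 4.184 J, so 0.1614 J = 0.1614 / 4.184 = 0.038575526 calorie ≈ 0.03858 calorie (4 s.f.).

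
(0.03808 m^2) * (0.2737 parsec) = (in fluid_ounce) 0.03808 m^2 is already in m^2. 1 parsec = 3.0856776e+16 m, so 0.2737 parsec = 0.2737 * 3.0856776e+16 = 8.4454995e+15 m. Combine: 0.03808 m^2 * 8.4454995e+15 m = 3.2160462e+14 m^3. 1 fluid_ounce = 2.957353e-05 m^3, so 3.2160462e+14 m^3 = 3.2160462e+14 / 2.957353e-05 = 1.0874746e+19 fluid_ounce ≈ 1.087e+19 fluid_ounce (4 s.f.). Final answer: 1.087e+19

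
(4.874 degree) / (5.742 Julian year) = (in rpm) 4.483e-09. Check: 1 degree = 0.017453293 rad, so 4.874 degree = 4.874 * 0.017453293 = 0.085067348 rad. 1 Julian year = 31557600 s, so 5.742 Julian year = 5.742 * 31557600 = 1.8120374e+08 s. Combine: 0.085067348 rad / 1.8120374e+08 s = 4.6945691e-10 rad/s. 1 rpm = 0.10471976 rad/s, so 4.6945691e-10 rad/s = 4.6945691e-10 / 0.10471976 = 4.4829833e-09 rpm ≈ 4.483e-09 rpm (4 s.f.).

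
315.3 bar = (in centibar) 3.153e+04. Check: 1 bar = 100000 Pa, so 315.3 bar = 315.3 * 100000 = 31530000 Pa. 1 centibar = 1000 Pa, so 31530000 Pa = 31530000 / 1000 = 31530 centibar ≈ 3.153e+04 centibar (4 s.f.).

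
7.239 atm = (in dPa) 1 atm = 101325 Pa, so 7.239 atm = 7.239 * 101325 = 733491.67 Pa. 1 dPa = 0.1 Pa, so 733491.67 Pa = 733491.67 / 0.1 = 7334916.7 dPa ≈ 7.335e+06 dPa (4 s.f.). Final answer: 7.335e+06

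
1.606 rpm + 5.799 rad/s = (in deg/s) 1 rpm = 0.10471976 rad/s, so 1.606 rpm = 1.606 * 0.10471976 = 0.16817993 rad/s. 5.799 rad/s is already in rad/s. Sum: 0.16817993 + 5.799 = 5.9671799 rad/s. 1 deg/s = 0.017453293 rad/s, so 5.9671799 rad/s = 5.9671799 / 0.017453293 = 341.89423 deg/s ≈ 341.9 deg/s (4 s.f.). Final answer: 341.9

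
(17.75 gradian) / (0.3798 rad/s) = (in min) 1 gradian = 0.015707963 rad, so 17.75 gradian = 17.75 * 0.015707963 = 0.27881635 rad. 0.3798 rad/s is already in rad/s. Combine: 0.27881635 rad / 0.3798 rad/s = 0.73411361 s. 1 min = 60 s, so 0.73411361 s = 0.73411361 / 60 = 0.012235227 min ≈ 0.01224 min (4 s.f.). Final answer: 0.01224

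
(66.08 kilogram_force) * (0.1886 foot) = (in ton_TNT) 8.903e-09. Check: 1 kilogram_force = 9.80665 N, so 66.08 kilogram_force = 66.08 * 9.80665 = 648.02343 N. 1 foot = 0.3048 m, so 0.1886 foot = 0.1886 * 0.3048 = 0.05748528 m. Combine: 648.02343 N * 0.05748528 m = 37.251808 J. 1 ton_TNT = 4.184e+09 J, so 37.251808 J = 37.251808 / 4.184e+09 = 8.9033959e-09 ton_TNT ≈ 8.903e-09 ton_TNT (4 s.f.).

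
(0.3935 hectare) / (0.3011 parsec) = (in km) 4.235e-16. Check: 1 hectare = 10000 m^2, so 0.3935 hectare = 0.3935 * 10000 = 3935 m^2. 1 parsec = 3.0856776e+16 m, so 0.3011 parsec = 0.3011 * 3.0856776e+16 = 9.2909752e+15 m. Combine: 3935 m^2 / 9.2909752e+15 m = 4.2352928e-13 m. 1 km = 1000 m, so 4.2352928e-13 m = 4.2352928e-13 / 1000 = 4.2352928e-16 km ≈ 4.235e-16 km (4 s.f.).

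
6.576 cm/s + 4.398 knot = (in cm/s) 232.8. Check: 1 cm/s = 0.01 m/s, so 6.576 cm/s = 6.576 * 0.01 = 0.06576 m/s. 1 knot = 0.51444444 m/s, so 4.398 knot = 4.398 * 0.51444444 = 2.2625267 m/s. Sum: 0.06576 + 2.2625267 = 2.3282867 m/s. 1 cm/s = 0.01 m/s, so 2.3282867 m/s = 2.3282867 / 0.01 = 232.82867 cm/s ≈ 232.8 cm/s (4 s.f.).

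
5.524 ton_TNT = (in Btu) 2.191e+07. Check: 1 ton_TNT = 4.184e+09 J, so 5.524 ton_TNT = 5.524 * 4.184e+09 = 2.3112416e+10 J. 1 Btu = 1055.0559 J, so 2.3112416e+10 J = 2.3112416e+10 / 1055.0559 = 21906344 Btu ≈ 2.191e+07 Btu (4 s.f.).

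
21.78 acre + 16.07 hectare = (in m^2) 1 acre = 4046.8564 m^2, so 21.78 acre = 21.78 * 4046.8564 = 88140.533 m^2. 1 hectare = 10000 m^2, so 16.07 hectare = 16.07 * 10000 = 160700 m^2. Sum: 88140.533 + 160700 = 248840.53 m^2. Result: 248840.53 m^2 ≈ 2.488e+05 m^2 (4 s.f.). Final answer: 2.488e+05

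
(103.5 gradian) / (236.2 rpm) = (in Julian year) 2.083e-09. Check: 1 gradian = 0.015707963 rad, so 103.5 gradian = 103.5 * 0.015707963 = 1.6257742 rad. 1 rpm = 0.10471976 rad/s, so 236.2 rpm = 236.2 * 0.10471976 = 24.734806 rad/s. Combine: 1.6257742 rad / 24.734806 rad/s = 0.065728196 s. 1 Julian year = 31557600 s, so 0.065728196 s = 0.065728196 / 31557600 = 2.0828009e-09 Julian year ≈ 2.083e-09 Julian year (4 s.f.).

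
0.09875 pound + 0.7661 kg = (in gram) 1 pound = 0.45359237 kg, so 0.09875 pound = 0.09875 * 0.45359237 = 0.044792247 kg. 0.7661 kg is already in kg. Sum: 0.044792247 + 0.7661 = 0.81089225 kg. 1 gram = 0.001 kg, so 0.81089225 kg = 0.81089225 / 0.001 = 810.89225 gram ≈ 810.9 gram (4 s.f.). Final answer: 810.9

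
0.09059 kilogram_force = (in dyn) 1 kilogram_force = 9.80665 N, so 0.09059 kilogram_force = 0.09059 * 9.80665 = 0.88838442 N. 1 dyn = 1e-05 N, so 0.88838442 N = 0.88838442 / 1e-05 = 88838.442 dyn ≈ 8.884e+04 dyn (4 s.f.). Final answer: 8.884e+04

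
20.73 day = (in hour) 1 day = 86400 s, so 20.73 day = 20.73 * 86400 = 1791072 s. 1 hour = 3600 s, so 1791072 s = 1791072 / 3600 = 497.52 hour ≈ 497.5 hour (4 s.f.). Final answer: 497.5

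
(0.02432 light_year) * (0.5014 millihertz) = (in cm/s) 1 light_year = 9.4607305e+15 m, so 0.02432 light_year = 0.02432 * 9.4607305e+15 = 2.3008497e+14 m. 1 millihertz = 0.001 Hz, so 0.5014 millihertz = 0.5014 * 0.001 = 0.0005014 Hz. Combine: 2.3008497e+14 m * 0.0005014 Hz = 1.153646e+11 m/s. 1 cm/s = 0.01 m/s, so 1.153646e+11 m/s = 1.153646e+11 / 0.01 = 1.153646e+13 cm/s ≈ 1.154e+13 cm/s (4 s.f.). Final answer: 1.154e+13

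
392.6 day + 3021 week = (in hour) 5.17e+05. Check: 1 day = 86400 s, so 392.6 day = 392.6 * 86400 = 33920640 s. 1 week = 604800 s, so 3021 week = 3021 * 604800 = 1.8271008e+09 s. Sum: 33920640 + 1.8271008e+09 = 1.8610214e+09 s. 1 hour = 3600 s, so 1.8610214e+09 s = 1.8610214e+09 / 3600 = 516950.4 hour ≈ 5.17e+05 hour (4 s.f.).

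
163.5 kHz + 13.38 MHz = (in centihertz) 1 kHz = 1000 Hz, so 163.5 kHz = 163.5 * 1000 = 163500 Hz. 1 MHz = 1000000 Hz, so 13.38 MHz = 13.38 * 1000000 = 13380000 Hz. Sum: 163500 + 13380000 = 13543500 Hz. 1 centihertz = 0.01 Hz, so 13543500 Hz = 13543500 / 0.01 = 1.35435e+09 centihertz ≈ 1.354e+09 centihertz (4 s.f.). Final answer: 1.354e+09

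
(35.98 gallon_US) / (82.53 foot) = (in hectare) 1 gallon_US = 0.0037854118 m^3, so 35.98 gallon_US = 35.98 * 0.0037854118 = 0.13619912 m^3. 1 foot = 0.3048 m, so 82.53 foot = 82.53 * 0.3048 = 25.155144 m. Combine: 0.13619912 m^3 / 25.155144 m = 0.0054143644 m^2. 1 hectare = 10000 m^2, so 0.0054143644 m^2 = 0.0054143644 / 10000 = 5.4143644e-07 hectare ≈ 5.414e-07 hectare (4 s.f.). Final answer: 5.414e-07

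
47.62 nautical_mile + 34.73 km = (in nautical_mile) 1 nautical_mile = 1852 m, so 47.62 nautical_mile = 47.62 * 1852 = 88192.24 m. 1 km = 1000 m, so 34.73 km = 34.73 * 1000 = 34730 m. Sum: 88192.24 + 34730 = 122922.24 m. 1 nautical_mile = 1852 m, so 122922.24 m = 122922.24 / 1852 = 66.3727 nautical_mile ≈ 66.37 nautical_mile (4 s.f.). Final answer: 66.37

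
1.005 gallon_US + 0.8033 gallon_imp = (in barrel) 0.0469. Check: 1 gallon_US = 0.0037854118 m^3, so 1.005 gallon_US = 1.005 * 0.0037854118 = 0.0038043388 m^3. 1 gallon_imp = 0.00454609 m^3, so 0.8033 gallon_imp = 0.8033 * 0.00454609 = 0.0036518741 m^3. Sum: 0.0038043388 + 0.0036518741 = 0.0074562129 m^3. 1 barrel = 0.15898729 m^3, so 0.0074562129 m^3 = 0.0074562129 / 0.15898729 = 0.046898168 barrel ≈ 0.0469 barrel (4 s.f.).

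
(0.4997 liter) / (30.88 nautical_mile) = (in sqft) 9.405e-08. Check: 1 liter = 0.001 m^3, so 0.4997 liter = 0.4997 * 0.001 = 0.0004997 m^3. 1 nautical_mile = 1852 m, so 30.88 nautical_mile = 30.88 * 1852 = 57189.76 m. Combine: 0.0004997 m^3 / 57189.76 m = 8.7375782e-09 m^2. 1 sqft = 0.09290304 m^2, so 8.7375782e-09 m^2 = 8.7375782e-09 / 0.09290304 = 9.4050509e-08 sqft ≈ 9.405e-08 sqft (4 s.f.).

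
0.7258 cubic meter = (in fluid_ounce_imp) 0.7258 cubic meter = 0.7258 m^3. 1 fluid_ounce_imp = 2.8413063e-05 m^3, so 0.7258 m^3 = 0.7258 / 2.8413063e-05 = 25544.589 fluid_ounce_imp ≈ 2.554e+04 fluid_ounce_imp (4 s.f.). Final answer: 2.554e+04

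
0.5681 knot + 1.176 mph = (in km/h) 1 knot = 0.51444444 m/s, so 0.5681 knot = 0.5681 * 0.51444444 = 0.29225589 m/s. 1 mph = 0.44704 m/s, so 1.176 mph = 1.176 * 0.44704 = 0.52571904 m/s. Sum: 0.29225589 + 0.52571904 = 0.81797493 m/s. 1 km/h = 0.27777778 m/s, so 0.81797493 m/s = 0.81797493 / 0.27777778 = 2.9447097 km/h ≈ 2.945 km/h (4 s.f.). Final answer: 2.945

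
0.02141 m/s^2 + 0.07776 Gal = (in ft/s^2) 0.02141 m/s^2 is already in m/s^2. 1 Gal = 0.01 m/s^2, so 0.07776 Gal = 0.07776 * 0.01 = 0.0007776 m/s^2. Sum: 0.02141 + 0.0007776 = 0.0221876 m/s^2. 1 ft/s^2 = 0.3048 m/s^2, so 0.0221876 m/s^2 = 0.0221876 / 0.3048 = 0.072793963 ft/s^2 ≈ 0.07279 ft/s^2 (4 s.f.). Final answer: 0.07279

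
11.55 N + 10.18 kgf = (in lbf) 11.55 N is already in N. 1 kgf = 9.80665 N, so 10.18 kgf = 10.18 * 9.80665 = 99.831697 N. Sum: 11.55 + 99.831697 = 111.3817 N. 1 lbf = 4.4482216 N, so 111.3817 N = 111.3817 / 4.4482216 = 25.039602 lbf ≈ 25.04 lbf (4 s.f.). Final answer: 25.04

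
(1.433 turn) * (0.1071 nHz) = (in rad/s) 9.643e-10. Check: 1 turn = 6.2831853 rad, so 1.433 turn = 1.433 * 6.2831853 = 9.0038045 rad. 1 nHz = 1e-09 Hz, so 0.1071 nHz = 0.1071 * 1e-09 = 1.071e-10 Hz. Combine: 9.0038045 rad * 1.071e-10 Hz = 9.6430747e-10 rad/s. Result: 9.6430747e-10 rad/s ≈ 9.643e-10 rad/s (4 s.f.).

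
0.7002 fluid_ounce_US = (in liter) 1 fluid_ounce_US = 2.957353e-05 m^3, so 0.7002 fluid_ounce_US = 0.7002 * 2.957353e-05 = 2.0707385e-05 m^3. 1 liter = 0.001 m^3, so 2.0707385e-05 m^3 = 2.0707385e-05 / 0.001 = 0.020707385 liter ≈ 0.02071 liter (4 s.f.). Final answer: 0.02071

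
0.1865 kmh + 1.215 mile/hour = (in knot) 1 kmh = 0.27777778 m/s, so 0.1865 kmh = 0.1865 * 0.27777778 = 0.051805556 m/s. 1 mile/hour = 0.44704 m/s, so 1.215 mile/hour = 1.215 * 0.44704 = 0.5431536 m/s. Sum: 0.051805556 + 0.5431536 = 0.59495916 m/s. 1 knot = 0.51444444 m/s, so 0.59495916 m/s = 0.59495916 / 0.51444444 = 1.1565081 knot ≈ 1.157 knot (4 s.f.). Final answer: 1.157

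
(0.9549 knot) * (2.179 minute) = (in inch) 1 knot = 0.51444444 m/s, so 0.9549 knot = 0.9549 * 0.51444444 = 0.491243 m/s. 1 minute = 60 s, so 2.179 minute = 2.179 * 60 = 130.74 s. Combine: 0.491243 m/s * 130.74 s = 64.22511 m. 1 inch = 0.0254 m, so 64.22511 m = 64.22511 / 0.0254 = 2528.5476 inch ≈ 2529 inch (4 s.f.). Final answer: 2529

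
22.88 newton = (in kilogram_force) 22.88 newton = 22.88 N. 1 kilogram_force = 9.80665 N, so 22.88 N = 22.88 / 9.80665 = 2.3331107 kilogram_force ≈ 2.333 kilogram_force (4 s.f.). Final answer: 2.333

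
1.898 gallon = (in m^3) 1 gallon = 0.0037854118 m^3, so 1.898 gallon = 1.898 * 0.0037854118 = 0.0071847116 m^3. Result: 0.0071847116 m^3 ≈ 0.007185 m^3 (4 s.f.). Final answer: 0.007185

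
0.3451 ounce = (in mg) 9783. Check: 1 ounce = 0.028349523 kg, so 0.3451 ounce = 0.3451 * 0.028349523 = 0.0097834204 kg. 1 mg = 1e-06 kg, so 0.0097834204 kg = 0.0097834204 / 1e-06 = 9783.4204 mg ≈ 9783 mg (4 s.f.).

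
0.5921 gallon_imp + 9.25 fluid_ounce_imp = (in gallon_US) 0.7805. Check: 1 gallon_imp = 0.00454609 m^3, so 0.5921 gallon_imp = 0.5921 * 0.00454609 = 0.0026917399 m^3. 1 fluid_ounce_imp = 2.8413063e-05 m^3, so 9.25 fluid_ounce_imp = 9.25 * 2.8413063e-05 = 0.00026282083 m^3. Sum: 0.0026917399 + 0.00026282083 = 0.0029545607 m^3. 1 gallon_US = 0.0037854118 m^3, so 0.0029545607 m^3 = 0.0029545607 / 0.0037854118 = 0.78051237 gallon_US ≈ 0.7805 gallon_US (4 s.f.).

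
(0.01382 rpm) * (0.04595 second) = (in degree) 0.00381. Check: 1 rpm = 0.10471976 rad/s, so 0.01382 rpm = 0.01382 * 0.10471976 = 0.001447227 rad/s. 0.04595 second = 0.04595 s. Combine: 0.001447227 rad/s * 0.04595 s = 6.6500081e-05 rad. 1 degree = 0.017453293 rad, so 6.6500081e-05 rad = 6.6500081e-05 / 0.017453293 = 0.003810174 degree ≈ 0.00381 degree (4 s.f.).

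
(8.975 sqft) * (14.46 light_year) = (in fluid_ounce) 3.857e+21. Check: 1 sqft = 0.09290304 m^2, so 8.975 sqft = 8.975 * 0.09290304 = 0.83380478 m^2. 1 light_year = 9.4607305e+15 m, so 14.46 light_year = 14.46 * 9.4607305e+15 = 1.3680216e+17 m. Combine: 0.83380478 m^2 * 1.3680216e+17 m = 1.140663e+17 m^3. 1 fluid_ounce = 2.957353e-05 m^3, so 1.140663e+17 m^3 = 1.140663e+17 / 2.957353e-05 = 3.8570404e+21 fluid_ounce ≈ 3.857e+21 fluid_ounce (4 s.f.).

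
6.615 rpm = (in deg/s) 1 rpm = 0.10471976 rad/s, so 6.615 rpm = 6.615 * 0.10471976 = 0.69272118 rad/s. 1 deg/s = 0.017453293 rad/s, so 0.69272118 rad/s = 0.69272118 / 0.017453293 = 39.69 deg/s. Final answer: 39.69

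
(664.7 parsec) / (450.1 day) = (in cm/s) 5.274e+13. Check: 1 parsec = 3.0856776e+16 m, so 664.7 parsec = 664.7 * 3.0856776e+16 = 2.0510499e+19 m. 1 day = 86400 s, so 450.1 day = 450.1 * 86400 = 38888640 s. Combine: 2.0510499e+19 m / 38888640 s = 5.274162e+11 m/s. 1 cm/s = 0.01 m/s, so 5.274162e+11 m/s = 5.274162e+11 / 0.01 = 5.274162e+13 cm/s ≈ 5.274e+13 cm/s (4 s.f.).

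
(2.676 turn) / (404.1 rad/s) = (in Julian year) 1 turn = 6.2831853 rad, so 2.676 turn = 2.676 * 6.2831853 = 16.813804 rad. 404.1 rad/s is already in rad/s. Combine: 16.813804 rad / 404.1 rad/s = 0.041608027 s. 1 Julian year = 31557600 s, so 0.041608027 s = 0.041608027 / 31557600 = 1.3184788e-09 Julian year ≈ 1.318e-09 Julian year (4 s.f.). Final answer: 1.318e-09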